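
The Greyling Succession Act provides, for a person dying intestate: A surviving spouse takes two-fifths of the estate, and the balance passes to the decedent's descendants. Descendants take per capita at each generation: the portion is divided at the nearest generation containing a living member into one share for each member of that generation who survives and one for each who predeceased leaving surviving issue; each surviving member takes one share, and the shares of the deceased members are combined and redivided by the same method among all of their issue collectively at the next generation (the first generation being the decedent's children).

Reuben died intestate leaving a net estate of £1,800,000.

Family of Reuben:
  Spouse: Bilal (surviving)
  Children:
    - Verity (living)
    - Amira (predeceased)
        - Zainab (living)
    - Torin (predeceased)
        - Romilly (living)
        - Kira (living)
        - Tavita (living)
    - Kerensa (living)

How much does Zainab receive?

Zainab receives £135,000.

Bilal takes two-fifths of £1,800,000 = £720,000. The remaining £1,080,000 passes to the descendants.
The descendants' portion (£1,080,000) is divided at the children's generation into 4 shares of £270,000. Verity and Kerensa each take £270,000. The 2 shares of the deceased (Amira and Torin) are combined into a pool of £540,000.
That pool (£540,000) is divided at the grandchildren's generation equally among Zainab, Romilly, Kira, and Tavita: £135,000 each.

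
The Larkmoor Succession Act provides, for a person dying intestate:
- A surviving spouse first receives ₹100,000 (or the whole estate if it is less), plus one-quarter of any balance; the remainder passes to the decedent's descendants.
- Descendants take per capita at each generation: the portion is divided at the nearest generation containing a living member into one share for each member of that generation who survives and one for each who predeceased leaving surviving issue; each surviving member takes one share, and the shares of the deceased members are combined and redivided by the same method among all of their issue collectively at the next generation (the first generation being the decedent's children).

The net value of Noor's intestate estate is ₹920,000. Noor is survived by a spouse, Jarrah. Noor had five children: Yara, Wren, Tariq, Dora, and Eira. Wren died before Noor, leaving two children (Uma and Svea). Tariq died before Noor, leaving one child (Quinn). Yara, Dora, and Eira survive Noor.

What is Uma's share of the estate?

Uma receives ₹82,000.

Jarrah first takes ₹100,000, leaving a balance of ₹820,000. Jarrah then takes one-quarter of the balance (₹205,000), for a total of ₹305,000. The remaining ₹615,000 passes to the descendants.
The descendants' portion (₹615,000) is divided at the children's generation into 5 shares of ₹123,000. Yara, Dora, and Eira each take ₹123,000. The 2 shares of the deceased (Wren and Tariq) are combined into a pool of ₹246,000.
That pool (₹246,000) is divided at the grandchildren's generation equally among Uma, Svea, and Quinn: ₹82,000 each.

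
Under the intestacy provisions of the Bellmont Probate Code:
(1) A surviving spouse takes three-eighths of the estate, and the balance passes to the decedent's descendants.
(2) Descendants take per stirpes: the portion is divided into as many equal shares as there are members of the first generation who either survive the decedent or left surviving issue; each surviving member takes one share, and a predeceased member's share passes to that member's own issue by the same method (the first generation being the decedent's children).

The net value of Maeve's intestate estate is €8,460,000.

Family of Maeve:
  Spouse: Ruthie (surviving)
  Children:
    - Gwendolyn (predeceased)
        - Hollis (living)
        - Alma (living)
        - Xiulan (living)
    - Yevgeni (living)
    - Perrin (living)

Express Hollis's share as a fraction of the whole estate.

Hollis receives 5/72 of the estate.

Ruthie takes three-eighths of €8,460,000 = €3,172,500. The remaining €5,287,500 passes to the descendants.
The descendants' portion (€5,287,500) is divided into 3 shares of €1,762,500: Yevgeni and Perrin each take €1,762,500; Gwendolyn's €1,762,500 share passes to Gwendolyn's issue.
Gwendolyn's share (€1,762,500) is divided into 3 shares of €587,500: Hollis, Alma, and Xiulan each take €587,500.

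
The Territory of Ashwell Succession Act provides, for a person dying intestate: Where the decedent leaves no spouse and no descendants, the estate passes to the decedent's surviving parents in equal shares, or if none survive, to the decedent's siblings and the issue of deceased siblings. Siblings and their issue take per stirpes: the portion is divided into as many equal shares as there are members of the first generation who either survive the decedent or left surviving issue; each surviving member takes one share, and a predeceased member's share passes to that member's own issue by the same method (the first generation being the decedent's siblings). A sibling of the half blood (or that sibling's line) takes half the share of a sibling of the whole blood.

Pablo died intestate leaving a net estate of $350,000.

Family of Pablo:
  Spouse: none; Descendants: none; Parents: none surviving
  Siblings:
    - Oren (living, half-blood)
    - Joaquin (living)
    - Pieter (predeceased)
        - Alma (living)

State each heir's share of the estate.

Oren: $70,000; Joaquin: $140,000; Alma: $140,000

The entire $350,000 passes to the siblings and their issue.
Counting each half-blood sibling's line as half a unit, there are 5/2 units in $350,000, so one unit is $140,000. Whole-blood lines (Joaquin and Pieter) take $140,000 each; half-blood lines (Oren) take $70,000 each.
Pieter's share ($140,000) passes entirely to Alma.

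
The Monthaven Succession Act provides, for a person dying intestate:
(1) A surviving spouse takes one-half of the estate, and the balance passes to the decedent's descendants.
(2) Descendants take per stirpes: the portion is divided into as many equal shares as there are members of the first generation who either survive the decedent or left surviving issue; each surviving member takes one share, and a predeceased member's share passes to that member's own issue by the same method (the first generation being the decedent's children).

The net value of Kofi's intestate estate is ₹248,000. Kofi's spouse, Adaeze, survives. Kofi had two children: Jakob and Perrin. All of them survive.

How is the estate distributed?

Adaeze takes one-half of ₹248,000 = ₹124,000. The remaining ₹124,000 passes to the descendants.
The descendants' portion (₹124,000) is divided into 2 shares of ₹62,000: Jakob and Perrin each take ₹62,000.

Adaeze: ₹124,000; Jakob: ₹62,000; Perrin: ₹62,000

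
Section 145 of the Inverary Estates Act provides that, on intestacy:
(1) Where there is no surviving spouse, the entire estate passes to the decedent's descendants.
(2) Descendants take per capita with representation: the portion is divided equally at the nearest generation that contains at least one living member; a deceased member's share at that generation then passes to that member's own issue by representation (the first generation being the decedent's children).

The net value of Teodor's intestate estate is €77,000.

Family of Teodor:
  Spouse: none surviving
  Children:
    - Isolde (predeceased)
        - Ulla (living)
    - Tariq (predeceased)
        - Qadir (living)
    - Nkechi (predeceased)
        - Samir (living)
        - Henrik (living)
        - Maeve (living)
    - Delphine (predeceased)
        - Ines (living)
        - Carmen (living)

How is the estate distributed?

Ulla: €11,000; Qadir: €11,000; Samir: €11,000; Henrik: €11,000; Maeve: €11,000; Ines: €11,000; Carmen: €11,000

The entire €77,000 passes to the descendants.
No child survives, so the initial division is made at the grandchildren's generation.
That amount (€77,000) is divided into 7 shares of €11,000: Ulla, Qadir, Samir, Henrik, Maeve, Ines, and Carmen each take €11,000.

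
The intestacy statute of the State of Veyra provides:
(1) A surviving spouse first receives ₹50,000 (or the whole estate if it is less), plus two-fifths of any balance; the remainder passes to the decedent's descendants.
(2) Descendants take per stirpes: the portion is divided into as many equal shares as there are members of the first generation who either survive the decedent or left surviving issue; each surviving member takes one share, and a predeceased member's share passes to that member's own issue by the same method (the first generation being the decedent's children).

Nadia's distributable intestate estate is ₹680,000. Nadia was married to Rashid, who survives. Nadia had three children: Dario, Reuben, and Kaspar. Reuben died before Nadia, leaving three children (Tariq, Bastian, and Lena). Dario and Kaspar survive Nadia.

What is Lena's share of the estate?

Lena receives ₹42,000.

Rashid first takes ₹50,000, leaving a balance of ₹630,000. Rashid then takes two-fifths of the balance (₹252,000), for a total of ₹302,000. The remaining ₹378,000 passes to the descendants.
The descendants' portion (₹378,000) is divided into 3 shares of ₹126,000: Dario and Kaspar each take ₹126,000; Reuben's ₹126,000 share passes to Reuben's issue.
Reuben's share (₹126,000) is divided into 3 shares of ₹42,000: Tariq, Bastian, and Lena each take ₹42,000.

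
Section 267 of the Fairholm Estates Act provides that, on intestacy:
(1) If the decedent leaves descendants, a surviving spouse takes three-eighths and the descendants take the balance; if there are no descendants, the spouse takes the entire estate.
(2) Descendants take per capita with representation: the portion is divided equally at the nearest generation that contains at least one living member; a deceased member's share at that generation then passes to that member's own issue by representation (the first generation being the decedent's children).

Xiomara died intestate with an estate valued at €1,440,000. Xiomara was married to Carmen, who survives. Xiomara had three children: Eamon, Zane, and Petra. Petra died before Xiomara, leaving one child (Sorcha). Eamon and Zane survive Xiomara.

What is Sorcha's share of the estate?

Carmen takes three-eighths of €1,440,000 = €540,000. The remaining €900,000 passes to the descendants.
The descendants' portion (€900,000) is divided into 3 shares of €300,000: Eamon and Zane each take €300,000; Petra's €300,000 share passes to Petra's issue.
Petra's share (€300,000) passes entirely to Sorcha.

Sorcha receives €300,000.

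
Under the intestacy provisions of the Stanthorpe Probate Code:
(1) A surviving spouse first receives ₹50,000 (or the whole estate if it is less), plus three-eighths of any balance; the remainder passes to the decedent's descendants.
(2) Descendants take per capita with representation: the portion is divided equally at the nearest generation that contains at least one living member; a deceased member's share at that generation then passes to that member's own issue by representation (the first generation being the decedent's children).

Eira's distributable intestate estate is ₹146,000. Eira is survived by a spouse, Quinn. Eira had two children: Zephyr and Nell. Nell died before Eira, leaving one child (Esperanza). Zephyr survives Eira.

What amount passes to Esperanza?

Esperanza receives ₹30,000.

Quinn first takes ₹50,000, leaving a balance of ₹96,000. Quinn then takes three-eighths of the balance (₹36,000), for a total of ₹86,000. The remaining ₹60,000 passes to the descendants.
The descendants' portion (₹60,000) is divided into 2 shares of ₹30,000: Zephyr takes ₹30,000; Nell's ₹30,000 share passes to Nell's issue.
Nell's share (₹30,000) passes entirely to Esperanza.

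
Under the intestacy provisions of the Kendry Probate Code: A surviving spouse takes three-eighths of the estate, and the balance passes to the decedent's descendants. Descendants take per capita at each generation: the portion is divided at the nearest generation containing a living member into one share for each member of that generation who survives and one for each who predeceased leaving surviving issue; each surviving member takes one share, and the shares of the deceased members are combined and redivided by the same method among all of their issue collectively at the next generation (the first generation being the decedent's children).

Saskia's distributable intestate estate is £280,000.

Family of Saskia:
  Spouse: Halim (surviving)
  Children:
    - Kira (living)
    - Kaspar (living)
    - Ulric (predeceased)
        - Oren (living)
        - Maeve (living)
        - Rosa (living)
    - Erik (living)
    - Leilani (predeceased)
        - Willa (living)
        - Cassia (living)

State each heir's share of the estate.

Halim: £105,000; Kira: £35,000; Kaspar: £35,000; Oren: £14,000; Maeve: £14,000; Rosa: £14,000; Erik: £35,000; Willa: £14,000; Cassia: £14,000

Halim takes three-eighths of £280,000 = £105,000. The remaining £175,000 passes to the descendants.
The descendants' portion (£175,000) is divided at the children's generation into 5 shares of £35,000. Kira, Kaspar, and Erik each take £35,000. The 2 shares of the deceased (Ulric and Leilani) are combined into a pool of £70,000.
That pool (£70,000) is divided at the grandchildren's generation equally among Oren, Maeve, Rosa, Willa, and Cassia: £14,000 each.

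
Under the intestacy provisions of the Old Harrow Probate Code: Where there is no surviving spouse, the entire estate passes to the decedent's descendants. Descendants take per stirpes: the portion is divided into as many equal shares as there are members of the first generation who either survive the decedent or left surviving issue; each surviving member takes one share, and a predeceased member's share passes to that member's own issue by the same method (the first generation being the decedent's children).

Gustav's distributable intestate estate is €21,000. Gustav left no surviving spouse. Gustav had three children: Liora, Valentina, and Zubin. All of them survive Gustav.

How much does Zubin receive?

Zubin receives €7,000.

The entire €21,000 passes to the descendants.
That amount (€21,000) is divided into 3 shares of €7,000: Liora, Valentina, and Zubin each take €7,000.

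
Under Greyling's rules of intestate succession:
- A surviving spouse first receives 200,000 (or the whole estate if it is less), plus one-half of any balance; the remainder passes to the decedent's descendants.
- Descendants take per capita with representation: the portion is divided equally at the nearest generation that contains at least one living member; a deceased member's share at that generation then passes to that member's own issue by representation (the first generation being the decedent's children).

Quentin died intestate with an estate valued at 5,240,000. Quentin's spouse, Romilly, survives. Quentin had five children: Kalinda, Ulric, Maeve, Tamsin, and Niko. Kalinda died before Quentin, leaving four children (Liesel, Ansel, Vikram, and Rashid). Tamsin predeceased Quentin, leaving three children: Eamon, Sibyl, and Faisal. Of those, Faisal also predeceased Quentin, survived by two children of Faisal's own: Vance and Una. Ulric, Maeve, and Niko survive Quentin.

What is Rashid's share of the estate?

Rashid receives 126,000.

Romilly first takes 200,000, leaving a balance of 5,040,000. Romilly then takes one-half of the balance (2,520,000), for a total of 2,720,000. The remaining 2,520,000 passes to the descendants.
The descendants' portion (2,520,000) is divided into 5 shares of 504,000: Ulric, Maeve, and Niko each take 504,000; Kalinda's 504,000 share passes to Kalinda's issue; Tamsin's 504,000 share passes to Tamsin's issue.
Kalinda's share (504,000) is divided into 4 shares of 126,000: Liesel, Ansel, Vikram, and Rashid each take 126,000.
Tamsin's share (504,000) is divided into 3 shares of 168,000: Eamon and Sibyl each take 168,000; Faisal's 168,000 share passes to Faisal's issue.
Faisal's share (168,000) is divided into 2 shares of 84,000: Vance and Una each take 84,000.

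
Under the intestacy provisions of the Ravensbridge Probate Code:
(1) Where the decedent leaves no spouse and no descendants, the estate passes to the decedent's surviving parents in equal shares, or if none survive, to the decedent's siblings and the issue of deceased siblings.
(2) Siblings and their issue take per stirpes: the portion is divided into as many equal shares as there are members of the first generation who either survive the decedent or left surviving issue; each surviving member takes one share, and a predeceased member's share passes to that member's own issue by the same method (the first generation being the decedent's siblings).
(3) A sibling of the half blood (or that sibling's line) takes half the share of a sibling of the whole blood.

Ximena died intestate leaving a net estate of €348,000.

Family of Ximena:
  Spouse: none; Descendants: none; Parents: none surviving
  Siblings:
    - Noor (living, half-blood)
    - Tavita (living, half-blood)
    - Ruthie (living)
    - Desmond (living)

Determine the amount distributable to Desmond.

The entire €348,000 passes to the siblings and their issue.
Counting each half-blood sibling's line as half a unit, there are 3 units in €348,000, so one unit is €116,000. Whole-blood lines (Ruthie and Desmond) take €116,000 each; half-blood lines (Noor and Tavita) take €58,000 each.

Desmond receives €116,000.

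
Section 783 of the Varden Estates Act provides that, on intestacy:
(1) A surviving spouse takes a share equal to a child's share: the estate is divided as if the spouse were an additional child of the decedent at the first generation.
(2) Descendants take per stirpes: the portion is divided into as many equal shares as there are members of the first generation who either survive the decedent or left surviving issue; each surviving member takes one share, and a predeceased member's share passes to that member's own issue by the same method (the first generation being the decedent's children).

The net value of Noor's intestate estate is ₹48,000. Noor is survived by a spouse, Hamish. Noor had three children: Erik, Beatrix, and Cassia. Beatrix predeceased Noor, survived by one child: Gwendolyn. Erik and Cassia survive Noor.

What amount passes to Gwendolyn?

Gwendolyn receives ₹12,000.

The spouse counts as an additional share at the children's level, so there are 4 primary shares of ₹12,000. Hamish takes one such share (₹12,000).
The children's combined portion (₹36,000) is divided into 3 shares of ₹12,000: Erik and Cassia each take ₹12,000; Beatrix's ₹12,000 share passes to Beatrix's issue.
Beatrix's share (₹12,000) passes entirely to Gwendolyn.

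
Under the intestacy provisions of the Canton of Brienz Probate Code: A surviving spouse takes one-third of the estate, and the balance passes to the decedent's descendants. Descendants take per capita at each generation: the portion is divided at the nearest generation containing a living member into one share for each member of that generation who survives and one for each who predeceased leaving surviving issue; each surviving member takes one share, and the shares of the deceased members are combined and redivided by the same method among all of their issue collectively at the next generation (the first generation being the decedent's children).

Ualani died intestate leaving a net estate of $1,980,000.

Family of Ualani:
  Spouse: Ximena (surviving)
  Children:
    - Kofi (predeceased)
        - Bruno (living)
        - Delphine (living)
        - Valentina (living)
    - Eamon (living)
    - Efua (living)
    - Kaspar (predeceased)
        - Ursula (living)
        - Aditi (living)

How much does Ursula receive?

Ximena takes one-third of $1,980,000 = $660,000. The remaining $1,320,000 passes to the descendants.
The descendants' portion ($1,320,000) is divided at the children's generation into 4 shares of $330,000. Eamon and Efua each take $330,000. The 2 shares of the deceased (Kofi and Kaspar) are combined into a pool of $660,000.
That pool ($660,000) is divided at the grandchildren's generation equally among Bruno, Delphine, Valentina, Ursula, and Aditi: $132,000 each.

Ursula receives $132,000.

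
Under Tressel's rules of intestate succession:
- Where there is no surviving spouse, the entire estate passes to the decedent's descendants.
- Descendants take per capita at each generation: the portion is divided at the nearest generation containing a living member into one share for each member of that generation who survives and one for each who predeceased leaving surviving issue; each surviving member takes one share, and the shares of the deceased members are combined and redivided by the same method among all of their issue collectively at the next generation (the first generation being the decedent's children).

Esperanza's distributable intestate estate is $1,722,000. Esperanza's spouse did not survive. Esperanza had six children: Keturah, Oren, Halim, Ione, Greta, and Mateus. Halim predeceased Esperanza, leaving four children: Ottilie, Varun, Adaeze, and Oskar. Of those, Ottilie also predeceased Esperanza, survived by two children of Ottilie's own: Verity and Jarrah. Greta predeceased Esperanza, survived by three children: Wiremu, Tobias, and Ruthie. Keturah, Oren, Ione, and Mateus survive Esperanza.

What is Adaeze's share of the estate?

The entire $1,722,000 passes to the descendants.
That amount ($1,722,000) is divided at the children's generation into 6 shares of $287,000. Keturah, Oren, Ione, and Mateus each take $287,000. The 2 shares of the deceased (Halim and Greta) are combined into a pool of $574,000.
That pool ($574,000) is divided at the grandchildren's generation into 7 shares of $82,000. Varun, Adaeze, Oskar, Wiremu, Tobias, and Ruthie each take $82,000. The remaining share for the deceased Ottilie ($82,000) is carried to the next generation.
That pool ($82,000) is divided at the great-grandchildren's generation equally among Verity and Jarrah: $41,000 each.

Adaeze receives $82,000.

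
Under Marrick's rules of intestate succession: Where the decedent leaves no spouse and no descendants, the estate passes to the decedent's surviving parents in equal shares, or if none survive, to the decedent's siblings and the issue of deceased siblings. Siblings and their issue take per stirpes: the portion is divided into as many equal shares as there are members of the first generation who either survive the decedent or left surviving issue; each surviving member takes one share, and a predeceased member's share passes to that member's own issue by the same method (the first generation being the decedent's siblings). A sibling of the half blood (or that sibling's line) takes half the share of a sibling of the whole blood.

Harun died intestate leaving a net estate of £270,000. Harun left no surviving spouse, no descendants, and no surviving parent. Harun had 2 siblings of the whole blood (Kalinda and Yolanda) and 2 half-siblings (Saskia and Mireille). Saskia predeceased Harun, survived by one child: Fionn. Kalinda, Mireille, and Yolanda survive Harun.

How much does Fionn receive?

The entire £270,000 passes to the siblings and their issue.
Counting each half-blood sibling's line as half a unit, there are 3 units in £270,000, so one unit is £90,000. Whole-blood lines (Kalinda and Yolanda) take £90,000 each; half-blood lines (Saskia and Mireille) take £45,000 each.
Saskia's share (£45,000) passes entirely to Fionn.

Fionn receives £45,000.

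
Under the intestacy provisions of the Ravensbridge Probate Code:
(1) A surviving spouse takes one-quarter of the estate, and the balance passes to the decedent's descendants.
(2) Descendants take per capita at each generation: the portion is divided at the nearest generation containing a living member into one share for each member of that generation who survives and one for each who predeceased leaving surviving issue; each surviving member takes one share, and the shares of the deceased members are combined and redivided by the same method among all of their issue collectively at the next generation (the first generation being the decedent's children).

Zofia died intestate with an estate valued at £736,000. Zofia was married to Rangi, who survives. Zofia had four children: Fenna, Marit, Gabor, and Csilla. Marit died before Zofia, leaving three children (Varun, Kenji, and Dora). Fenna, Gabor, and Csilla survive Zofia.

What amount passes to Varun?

Rangi takes one-quarter of £736,000 = £184,000. The remaining £552,000 passes to the descendants.
The descendants' portion (£552,000) is divided at the children's generation into 4 shares of £138,000. Fenna, Gabor, and Csilla each take £138,000. The remaining share for the deceased Marit (£138,000) is carried to the next generation.
That pool (£138,000) is divided at the grandchildren's generation equally among Varun, Kenji, and Dora: £46,000 each.

Varun receives £46,000.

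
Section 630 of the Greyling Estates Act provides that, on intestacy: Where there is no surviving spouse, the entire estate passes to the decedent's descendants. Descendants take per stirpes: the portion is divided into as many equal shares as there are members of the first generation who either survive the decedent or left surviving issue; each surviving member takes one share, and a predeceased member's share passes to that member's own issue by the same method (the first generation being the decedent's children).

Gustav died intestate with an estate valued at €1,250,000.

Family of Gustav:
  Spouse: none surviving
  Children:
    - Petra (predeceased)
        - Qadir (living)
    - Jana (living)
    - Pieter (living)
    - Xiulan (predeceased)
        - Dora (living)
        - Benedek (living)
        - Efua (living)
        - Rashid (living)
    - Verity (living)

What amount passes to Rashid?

Rashid receives €62,500.

The entire €1,250,000 passes to the descendants.
That amount (€1,250,000) is divided into 5 shares of €250,000: Jana, Pieter, and Verity each take €250,000; Petra's €250,000 share passes to Petra's issue; Xiulan's €250,000 share passes to Xiulan's issue.
Petra's share (€250,000) passes entirely to Qadir.
Xiulan's share (€250,000) is divided into 4 shares of €62,500: Dora, Benedek, Efua, and Rashid each take €62,500.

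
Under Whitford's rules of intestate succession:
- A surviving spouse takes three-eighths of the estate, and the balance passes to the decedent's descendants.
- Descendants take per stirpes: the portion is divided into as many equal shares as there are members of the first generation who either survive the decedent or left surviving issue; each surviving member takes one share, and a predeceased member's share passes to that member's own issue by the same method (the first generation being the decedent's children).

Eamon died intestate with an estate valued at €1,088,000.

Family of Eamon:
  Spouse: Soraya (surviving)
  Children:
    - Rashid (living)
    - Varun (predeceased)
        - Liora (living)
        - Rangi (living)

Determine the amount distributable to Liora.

Soraya takes three-eighths of €1,088,000 = €408,000. The remaining €680,000 passes to the descendants.
The descendants' portion (€680,000) is divided into 2 shares of €340,000: Rashid takes €340,000; Varun's €340,000 share passes to Varun's issue.
Varun's share (€340,000) is divided into 2 shares of €170,000: Liora and Rangi each take €170,000.

Liora receives €170,000.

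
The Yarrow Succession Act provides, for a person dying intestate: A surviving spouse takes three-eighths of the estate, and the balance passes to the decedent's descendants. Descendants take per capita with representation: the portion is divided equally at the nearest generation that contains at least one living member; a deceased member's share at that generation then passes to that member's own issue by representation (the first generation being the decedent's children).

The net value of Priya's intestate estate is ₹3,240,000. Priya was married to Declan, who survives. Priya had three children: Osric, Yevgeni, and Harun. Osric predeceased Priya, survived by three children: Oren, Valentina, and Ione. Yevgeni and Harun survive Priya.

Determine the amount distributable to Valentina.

Declan takes three-eighths of ₹3,240,000 = ₹1,215,000. The remaining ₹2,025,000 passes to the descendants.
The descendants' portion (₹2,025,000) is divided into 3 shares of ₹675,000: Yevgeni and Harun each take ₹675,000; Osric's ₹675,000 share passes to Osric's issue.
Osric's share (₹675,000) is divided into 3 shares of ₹225,000: Oren, Valentina, and Ione each take ₹225,000.

Valentina receives ₹225,000.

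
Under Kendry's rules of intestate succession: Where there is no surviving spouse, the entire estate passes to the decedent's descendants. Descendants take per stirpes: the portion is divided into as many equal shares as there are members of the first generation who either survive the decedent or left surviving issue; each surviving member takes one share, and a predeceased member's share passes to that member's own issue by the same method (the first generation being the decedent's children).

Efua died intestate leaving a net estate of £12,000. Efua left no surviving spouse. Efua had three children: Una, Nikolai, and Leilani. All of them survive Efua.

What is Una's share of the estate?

Una receives £4,000.

The entire £12,000 passes to the descendants.
That amount (£12,000) is divided into 3 shares of £4,000: Una, Nikolai, and Leilani each take £4,000.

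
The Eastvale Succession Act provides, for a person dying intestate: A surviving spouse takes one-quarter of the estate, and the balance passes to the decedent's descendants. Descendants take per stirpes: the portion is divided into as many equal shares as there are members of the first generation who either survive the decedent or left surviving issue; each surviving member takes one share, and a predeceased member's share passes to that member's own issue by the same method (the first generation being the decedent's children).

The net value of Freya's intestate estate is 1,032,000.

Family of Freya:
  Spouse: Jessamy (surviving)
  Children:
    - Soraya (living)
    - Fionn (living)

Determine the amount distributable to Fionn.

Jessamy takes one-quarter of 1,032,000 = 258,000. The remaining 774,000 passes to the descendants.
The descendants' portion (774,000) is divided into 2 shares of 387,000: Soraya and Fionn each take 387,000.

Fionn receives 387,000.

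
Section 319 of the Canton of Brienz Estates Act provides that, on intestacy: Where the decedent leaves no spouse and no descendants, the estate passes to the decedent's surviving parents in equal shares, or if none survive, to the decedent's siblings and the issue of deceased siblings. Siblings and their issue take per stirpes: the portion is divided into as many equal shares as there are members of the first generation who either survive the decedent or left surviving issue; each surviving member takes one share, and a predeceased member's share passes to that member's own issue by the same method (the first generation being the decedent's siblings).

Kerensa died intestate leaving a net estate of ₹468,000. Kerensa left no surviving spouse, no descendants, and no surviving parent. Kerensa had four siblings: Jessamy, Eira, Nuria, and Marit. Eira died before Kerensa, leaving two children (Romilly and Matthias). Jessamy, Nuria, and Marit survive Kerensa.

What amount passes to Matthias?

The entire ₹468,000 passes to the siblings and their issue.
That amount (₹468,000) is divided into 4 shares of ₹117,000: Jessamy, Nuria, and Marit each take ₹117,000; Eira's ₹117,000 share passes to Eira's issue.
Eira's share (₹117,000) is divided into 2 shares of ₹58,500: Romilly and Matthias each take ₹58,500.

Matthias receives ₹58,500.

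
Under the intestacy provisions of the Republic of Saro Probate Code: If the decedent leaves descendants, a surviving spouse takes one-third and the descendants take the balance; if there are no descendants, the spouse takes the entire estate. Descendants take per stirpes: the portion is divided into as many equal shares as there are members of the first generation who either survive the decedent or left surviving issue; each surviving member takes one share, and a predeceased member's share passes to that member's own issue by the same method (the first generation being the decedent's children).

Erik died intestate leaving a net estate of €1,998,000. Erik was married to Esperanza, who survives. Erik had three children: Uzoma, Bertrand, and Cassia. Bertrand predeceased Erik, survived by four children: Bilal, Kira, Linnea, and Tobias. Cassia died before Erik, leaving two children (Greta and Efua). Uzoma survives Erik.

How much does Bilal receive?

Esperanza takes one-third of €1,998,000 = €666,000. The remaining €1,332,000 passes to the descendants.
The descendants' portion (€1,332,000) is divided into 3 shares of €444,000: Uzoma takes €444,000; Bertrand's €444,000 share passes to Bertrand's issue; Cassia's €444,000 share passes to Cassia's issue.
Bertrand's share (€444,000) is divided into 4 shares of €111,000: Bilal, Kira, Linnea, and Tobias each take €111,000.
Cassia's share (€444,000) is divided into 2 shares of €222,000: Greta and Efua each take €222,000.

Bilal receives €111,000.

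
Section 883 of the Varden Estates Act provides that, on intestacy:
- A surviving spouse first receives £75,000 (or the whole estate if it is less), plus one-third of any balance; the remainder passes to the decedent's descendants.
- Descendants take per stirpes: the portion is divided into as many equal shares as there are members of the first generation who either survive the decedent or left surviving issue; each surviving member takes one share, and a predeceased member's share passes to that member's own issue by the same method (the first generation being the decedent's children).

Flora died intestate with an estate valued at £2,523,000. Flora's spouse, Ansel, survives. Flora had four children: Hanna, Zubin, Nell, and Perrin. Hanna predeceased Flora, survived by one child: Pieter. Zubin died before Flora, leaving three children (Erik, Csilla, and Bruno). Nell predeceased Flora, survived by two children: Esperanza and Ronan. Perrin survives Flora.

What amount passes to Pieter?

Pieter receives £408,000.

Ansel first takes £75,000, leaving a balance of £2,448,000. Ansel then takes one-third of the balance (£816,000), for a total of £891,000. The remaining £1,632,000 passes to the descendants.
The descendants' portion (£1,632,000) is divided into 4 shares of £408,000: Perrin takes £408,000; Hanna's £408,000 share passes to Hanna's issue; Zubin's £408,000 share passes to Zubin's issue; Nell's £408,000 share passes to Nell's issue.
Hanna's share (£408,000) passes entirely to Pieter.
Zubin's share (£408,000) is divided into 3 shares of £136,000: Erik, Csilla, and Bruno each take £136,000.
Nell's share (£408,000) is divided into 2 shares of £204,000: Esperanza and Ronan each take £204,000.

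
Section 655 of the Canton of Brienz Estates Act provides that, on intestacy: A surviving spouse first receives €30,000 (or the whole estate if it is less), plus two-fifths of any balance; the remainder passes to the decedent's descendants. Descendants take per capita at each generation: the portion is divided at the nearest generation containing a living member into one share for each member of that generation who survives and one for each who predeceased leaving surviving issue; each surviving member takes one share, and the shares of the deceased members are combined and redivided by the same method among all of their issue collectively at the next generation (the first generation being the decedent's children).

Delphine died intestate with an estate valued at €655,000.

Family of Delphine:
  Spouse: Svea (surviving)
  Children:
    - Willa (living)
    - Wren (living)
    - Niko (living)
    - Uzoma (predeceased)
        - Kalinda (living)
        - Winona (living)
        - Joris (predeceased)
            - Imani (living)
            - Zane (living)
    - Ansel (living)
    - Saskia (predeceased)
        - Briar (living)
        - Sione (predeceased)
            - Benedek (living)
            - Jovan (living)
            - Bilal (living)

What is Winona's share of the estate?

Svea first takes €30,000, leaving a balance of €625,000. Svea then takes two-fifths of the balance (€250,000), for a total of €280,000. The remaining €375,000 passes to the descendants.
The descendants' portion (€375,000) is divided at the children's generation into 6 shares of €62,500. Willa, Wren, Niko, and Ansel each take €62,500. The 2 shares of the deceased (Uzoma and Saskia) are combined into a pool of €125,000.
That pool (€125,000) is divided at the grandchildren's generation into 5 shares of €25,000. Kalinda, Winona, and Briar each take €25,000. The 2 shares of the deceased (Joris and Sione) are combined into a pool of €50,000.
That pool (€50,000) is divided at the great-grandchildren's generation equally among Imani, Zane, Benedek, Jovan, and Bilal: €10,000 each.

Winona receives €25,000.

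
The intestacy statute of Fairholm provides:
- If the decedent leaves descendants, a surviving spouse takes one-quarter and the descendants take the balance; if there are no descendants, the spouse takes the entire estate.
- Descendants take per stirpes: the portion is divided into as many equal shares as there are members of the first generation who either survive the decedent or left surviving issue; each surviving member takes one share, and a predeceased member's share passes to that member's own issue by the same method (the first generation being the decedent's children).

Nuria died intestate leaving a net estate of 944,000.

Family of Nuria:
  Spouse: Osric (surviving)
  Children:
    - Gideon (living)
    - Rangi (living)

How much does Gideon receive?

Gideon receives 354,000.

Osric takes one-quarter of 944,000 = 236,000. The remaining 708,000 passes to the descendants.
The descendants' portion (708,000) is divided into 2 shares of 354,000: Gideon and Rangi each take 354,000.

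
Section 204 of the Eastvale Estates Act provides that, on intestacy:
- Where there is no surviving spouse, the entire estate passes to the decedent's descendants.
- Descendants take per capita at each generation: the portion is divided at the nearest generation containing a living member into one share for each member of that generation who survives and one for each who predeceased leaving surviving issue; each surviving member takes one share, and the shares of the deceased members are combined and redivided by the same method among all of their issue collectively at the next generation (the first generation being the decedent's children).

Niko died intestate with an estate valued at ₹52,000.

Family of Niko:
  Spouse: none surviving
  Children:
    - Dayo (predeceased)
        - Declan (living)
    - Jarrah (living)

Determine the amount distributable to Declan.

Declan receives ₹26,000.

The entire ₹52,000 passes to the descendants.
That amount (₹52,000) is divided at the children's generation into 2 shares of ₹26,000. Jarrah takes ₹26,000. The remaining share for the deceased Dayo (₹26,000) is carried to the next generation.
That pool (₹26,000) passes entirely to Declan, the sole taker at the grandchildren's generation.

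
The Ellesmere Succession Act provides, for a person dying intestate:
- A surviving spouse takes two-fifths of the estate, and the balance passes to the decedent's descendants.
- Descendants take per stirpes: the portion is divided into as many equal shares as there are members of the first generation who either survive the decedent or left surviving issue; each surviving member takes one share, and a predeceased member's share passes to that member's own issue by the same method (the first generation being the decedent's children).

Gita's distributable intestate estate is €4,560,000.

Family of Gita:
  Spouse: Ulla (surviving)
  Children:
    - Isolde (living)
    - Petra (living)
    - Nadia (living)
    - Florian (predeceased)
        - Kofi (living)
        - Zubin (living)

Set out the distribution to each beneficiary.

Ulla takes two-fifths of €4,560,000 = €1,824,000. The remaining €2,736,000 passes to the descendants.
The descendants' portion (€2,736,000) is divided into 4 shares of €684,000: Isolde, Petra, and Nadia each take €684,000; Florian's €684,000 share passes to Florian's issue.
Florian's share (€684,000) is divided into 2 shares of €342,000: Kofi and Zubin each take €342,000.

Ulla: €1,824,000; Isolde: €684,000; Petra: €684,000; Nadia: €684,000; Kofi: €342,000; Zubin: €342,000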